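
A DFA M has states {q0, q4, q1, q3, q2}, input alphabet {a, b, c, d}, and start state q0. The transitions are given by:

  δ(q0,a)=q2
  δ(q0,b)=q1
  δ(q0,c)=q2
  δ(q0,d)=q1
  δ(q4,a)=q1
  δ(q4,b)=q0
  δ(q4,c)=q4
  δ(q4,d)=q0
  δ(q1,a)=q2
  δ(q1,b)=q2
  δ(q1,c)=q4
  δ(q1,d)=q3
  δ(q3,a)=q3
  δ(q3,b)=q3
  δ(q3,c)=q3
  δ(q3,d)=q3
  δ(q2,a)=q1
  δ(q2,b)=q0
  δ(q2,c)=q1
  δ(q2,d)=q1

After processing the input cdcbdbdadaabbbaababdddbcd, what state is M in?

Trace: q0 -c-> q2 -d-> q1 -c-> q4 -b-> q0 -d-> q1 -b-> q2 -d-> q1 -a-> q2 -d-> q1 -a-> q2 -a-> q1 -b-> q2 -b-> q0 -b-> q1 -a-> q2 -a-> q1 -b-> q2 -a-> q1 -b-> q2 -d-> q1 -d-> q3 -d-> q3 -b-> q3 -c-> q3 -d-> q3

q3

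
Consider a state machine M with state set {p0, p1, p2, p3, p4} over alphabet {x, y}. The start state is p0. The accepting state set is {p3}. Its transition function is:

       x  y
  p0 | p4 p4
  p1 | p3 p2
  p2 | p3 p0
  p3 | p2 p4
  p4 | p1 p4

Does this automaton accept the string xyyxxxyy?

Trace: p0 -x-> p4 -y-> p4 -y-> p4 -x-> p1 -x-> p3 -x-> p2 -y-> p0 -y-> p4
End state p4 is not accepting.

No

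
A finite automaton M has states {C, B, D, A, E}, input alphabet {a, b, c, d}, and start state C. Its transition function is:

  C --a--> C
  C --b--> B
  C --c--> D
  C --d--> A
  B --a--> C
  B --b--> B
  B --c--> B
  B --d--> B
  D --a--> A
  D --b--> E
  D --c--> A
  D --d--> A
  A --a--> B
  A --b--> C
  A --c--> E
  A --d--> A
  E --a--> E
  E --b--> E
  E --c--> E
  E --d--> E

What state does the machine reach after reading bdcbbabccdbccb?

start at C
read 'b': C → B
read 'd': B → B
read 'c': B → B
read 'b': B → B
read 'b': B → B
read 'a': B → C
read 'b': C → B
read 'c': B → B
read 'c': B → B
read 'd': B → B
read 'b': B → B
read 'c': B → B
read 'c': B → B
read 'b': B → B

B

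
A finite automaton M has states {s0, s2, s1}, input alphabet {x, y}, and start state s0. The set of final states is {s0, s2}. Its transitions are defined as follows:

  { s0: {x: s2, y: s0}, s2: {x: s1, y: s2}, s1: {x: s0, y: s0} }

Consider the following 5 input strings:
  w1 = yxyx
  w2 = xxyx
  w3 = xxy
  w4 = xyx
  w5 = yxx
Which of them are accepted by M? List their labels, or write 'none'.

w1: s0 → s0 → s2 → s2 → s1  → end s1, rejected
w2: s0 → s2 → s1 → s0 → s2  → end s2, accepted
w3: s0 → s2 → s1 → s0  → end s0, accepted
w4: s0 → s2 → s2 → s1  → end s1, rejected
w5: s0 → s0 → s2 → s1  → end s1, rejected

w2, w3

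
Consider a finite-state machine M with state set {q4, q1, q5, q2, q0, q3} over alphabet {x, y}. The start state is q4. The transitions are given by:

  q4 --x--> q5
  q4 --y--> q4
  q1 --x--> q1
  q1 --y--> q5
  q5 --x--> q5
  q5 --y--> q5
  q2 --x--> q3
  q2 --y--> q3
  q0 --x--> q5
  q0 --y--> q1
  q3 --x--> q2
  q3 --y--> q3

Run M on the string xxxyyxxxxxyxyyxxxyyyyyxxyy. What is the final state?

q5

q4 → q5 → q5 → q5 → q5 → q5 → q5 → q5 → q5 → q5 → q5 → q5 → q5 → q5 → q5 → q5 → q5 → q5 → q5 → q5 → q5 → q5 → q5 → q5 → q5 → q5 → q5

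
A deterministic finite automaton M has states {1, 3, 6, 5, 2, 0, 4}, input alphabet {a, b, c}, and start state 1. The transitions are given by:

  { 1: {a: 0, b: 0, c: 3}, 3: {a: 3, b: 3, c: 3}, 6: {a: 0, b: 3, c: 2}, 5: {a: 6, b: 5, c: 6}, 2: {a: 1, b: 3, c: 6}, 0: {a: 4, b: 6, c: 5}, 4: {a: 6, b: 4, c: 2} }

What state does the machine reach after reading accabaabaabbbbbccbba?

1 → 0 → 5 → 6 → 0 → 6 → 0 → 4 → 4 → 6 → 0 → 6 → 3 → 3 → 3 → 3 → 3 → 3 → 3 → 3 → 3

3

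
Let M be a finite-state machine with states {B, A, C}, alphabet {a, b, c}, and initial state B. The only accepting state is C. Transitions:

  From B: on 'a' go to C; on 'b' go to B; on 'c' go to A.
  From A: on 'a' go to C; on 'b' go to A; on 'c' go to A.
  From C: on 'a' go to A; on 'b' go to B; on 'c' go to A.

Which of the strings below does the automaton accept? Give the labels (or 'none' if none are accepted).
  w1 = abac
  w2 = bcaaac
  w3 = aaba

w3

w1:
  start at B
  read 'a': B → C
  read 'b': C → B
  read 'a': B → C
  read 'c': C → A
  end A, rejected
w2:
  start at B
  read 'b': B → B
  read 'c': B → A
  read 'a': A → C
  read 'a': C → A
  read 'a': A → C
  read 'c': C → A
  end A, rejected
w3:
  start at B
  read 'a': B → C
  read 'a': C → A
  read 'b': A → A
  read 'a': A → C
  end C, accepted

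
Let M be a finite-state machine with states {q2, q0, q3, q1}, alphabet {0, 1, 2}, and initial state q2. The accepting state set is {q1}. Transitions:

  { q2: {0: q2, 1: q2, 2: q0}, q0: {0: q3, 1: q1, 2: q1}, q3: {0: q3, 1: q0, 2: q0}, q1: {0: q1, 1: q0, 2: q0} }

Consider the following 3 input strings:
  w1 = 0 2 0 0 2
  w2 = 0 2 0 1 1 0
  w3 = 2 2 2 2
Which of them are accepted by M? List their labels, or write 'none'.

w2, w3

w1: q2 → q2 → q0 → q3 → q3 → q0  → end q0, rejected
w2: q2 → q2 → q0 → q3 → q0 → q1 → q1  → end q1, accepted
w3: q2 → q0 → q1 → q0 → q1  → end q1, accepted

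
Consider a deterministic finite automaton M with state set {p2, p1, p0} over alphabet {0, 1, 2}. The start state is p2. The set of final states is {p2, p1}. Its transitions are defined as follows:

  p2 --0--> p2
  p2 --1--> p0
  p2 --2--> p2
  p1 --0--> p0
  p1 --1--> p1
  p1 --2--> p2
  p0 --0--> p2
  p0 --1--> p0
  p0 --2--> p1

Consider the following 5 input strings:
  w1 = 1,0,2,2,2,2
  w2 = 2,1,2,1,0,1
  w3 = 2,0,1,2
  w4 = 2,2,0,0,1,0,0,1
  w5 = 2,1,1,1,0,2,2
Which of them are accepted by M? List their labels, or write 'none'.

w1, w3, w5

w1: Trace: p2 -1-> p0 -0-> p2 -2-> p2 -2-> p2 -2-> p2 -2-> p2  → end p2, accepted
w2: Trace: p2 -2-> p2 -1-> p0 -2-> p1 -1-> p1 -0-> p0 -1-> p0  → end p0, rejected
w3: Trace: p2 -2-> p2 -0-> p2 -1-> p0 -2-> p1  → end p1, accepted
w4: Trace: p2 -2-> p2 -2-> p2 -0-> p2 -0-> p2 -1-> p0 -0-> p2 -0-> p2 -1-> p0  → end p0, rejected
w5: Trace: p2 -2-> p2 -1-> p0 -1-> p0 -1-> p0 -0-> p2 -2-> p2 -2-> p2  → end p2, accepted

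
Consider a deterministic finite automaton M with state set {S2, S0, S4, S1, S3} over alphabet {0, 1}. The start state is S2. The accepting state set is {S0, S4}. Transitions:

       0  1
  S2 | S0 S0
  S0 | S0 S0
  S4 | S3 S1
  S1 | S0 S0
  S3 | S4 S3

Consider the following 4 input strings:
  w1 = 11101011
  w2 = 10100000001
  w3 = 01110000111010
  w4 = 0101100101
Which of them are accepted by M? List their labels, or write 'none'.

w1: S2 → S0 → S0 → S0 → S0 → S0 → S0 → S0 → S0  → end S0, accepted
w2: S2 → S0 → S0 → S0 → S0 → S0 → S0 → S0 → S0 → S0 → S0 → S0  → end S0, accepted
w3: S2 → S0 → S0 → S0 → S0 → S0 → S0 → S0 → S0 → S0 → S0 → S0 → S0 → S0 → S0  → end S0, accepted
w4: S2 → S0 → S0 → S0 → S0 → S0 → S0 → S0 → S0 → S0 → S0  → end S0, accepted

w1, w2, w3, w4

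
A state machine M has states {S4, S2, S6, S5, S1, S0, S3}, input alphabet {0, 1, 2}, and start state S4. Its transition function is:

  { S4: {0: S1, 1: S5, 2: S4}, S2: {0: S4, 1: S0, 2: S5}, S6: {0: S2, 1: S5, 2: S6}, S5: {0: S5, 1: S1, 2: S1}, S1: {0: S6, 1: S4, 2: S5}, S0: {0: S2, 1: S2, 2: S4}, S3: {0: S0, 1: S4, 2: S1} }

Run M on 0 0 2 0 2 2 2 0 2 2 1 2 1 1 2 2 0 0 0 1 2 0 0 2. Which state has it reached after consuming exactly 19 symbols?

S4 → S1 → S6 → S6 → S2 → S5 → S1 → S5 → S5 → S1 → S5 → S1 → S5 → S1 → S4 → S4 → S4 → S1 → S6 → S2
After 19 symbols: S2.

S2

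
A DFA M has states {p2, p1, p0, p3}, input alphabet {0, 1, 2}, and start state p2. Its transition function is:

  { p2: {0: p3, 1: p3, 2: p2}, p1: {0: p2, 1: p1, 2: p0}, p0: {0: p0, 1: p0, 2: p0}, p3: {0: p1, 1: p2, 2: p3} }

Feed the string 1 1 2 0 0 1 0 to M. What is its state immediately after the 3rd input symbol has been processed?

p2

Trace: p2 -1-> p3 -1-> p2 -2-> p2
After 3 symbols: p2.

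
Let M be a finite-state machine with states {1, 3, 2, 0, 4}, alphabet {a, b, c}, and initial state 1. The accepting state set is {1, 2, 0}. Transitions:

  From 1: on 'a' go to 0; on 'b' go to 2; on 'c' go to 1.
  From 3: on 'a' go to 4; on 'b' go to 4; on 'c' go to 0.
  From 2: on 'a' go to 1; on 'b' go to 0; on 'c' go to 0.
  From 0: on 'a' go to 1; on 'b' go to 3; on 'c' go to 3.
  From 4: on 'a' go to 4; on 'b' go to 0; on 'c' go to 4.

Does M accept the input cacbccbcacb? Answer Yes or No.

Yes

1 → 1 → 0 → 3 → 4 → 4 → 4 → 0 → 3 → 4 → 4 → 0
End state 0 is accepting.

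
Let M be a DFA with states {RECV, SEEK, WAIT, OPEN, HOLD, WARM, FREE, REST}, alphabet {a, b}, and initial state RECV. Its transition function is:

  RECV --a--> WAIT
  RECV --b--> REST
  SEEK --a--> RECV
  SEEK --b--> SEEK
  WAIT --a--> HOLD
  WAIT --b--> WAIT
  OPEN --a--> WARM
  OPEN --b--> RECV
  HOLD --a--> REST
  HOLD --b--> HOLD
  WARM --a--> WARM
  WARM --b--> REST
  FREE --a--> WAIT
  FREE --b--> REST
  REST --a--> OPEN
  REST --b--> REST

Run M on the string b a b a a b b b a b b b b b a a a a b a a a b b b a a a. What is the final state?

Trace: RECV -b-> REST -a-> OPEN -b-> RECV -a-> WAIT -a-> HOLD -b-> HOLD -b-> HOLD -b-> HOLD -a-> REST -b-> REST -b-> REST -b-> REST -b-> REST -b-> REST -a-> OPEN -a-> WARM -a-> WARM -a-> WARM -b-> REST -a-> OPEN -a-> WARM -a-> WARM -b-> REST -b-> REST -b-> REST -a-> OPEN -a-> WARM -a-> WARM

WARM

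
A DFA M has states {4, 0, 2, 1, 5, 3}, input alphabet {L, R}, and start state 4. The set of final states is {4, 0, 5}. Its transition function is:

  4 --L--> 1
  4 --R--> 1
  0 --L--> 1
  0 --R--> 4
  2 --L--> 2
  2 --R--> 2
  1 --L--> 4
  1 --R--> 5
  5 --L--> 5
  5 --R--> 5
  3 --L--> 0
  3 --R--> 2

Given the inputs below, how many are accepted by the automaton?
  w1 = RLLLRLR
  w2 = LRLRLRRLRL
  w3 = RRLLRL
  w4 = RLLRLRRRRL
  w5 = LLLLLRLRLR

w1: Trace: 4 -R-> 1 -L-> 4 -L-> 1 -L-> 4 -R-> 1 -L-> 4 -R-> 1  → end 1, rejected
w2: Trace: 4 -L-> 1 -R-> 5 -L-> 5 -R-> 5 -L-> 5 -R-> 5 -R-> 5 -L-> 5 -R-> 5 -L-> 5  → end 5, accepted
w3: Trace: 4 -R-> 1 -R-> 5 -L-> 5 -L-> 5 -R-> 5 -L-> 5  → end 5, accepted
w4: Trace: 4 -R-> 1 -L-> 4 -L-> 1 -R-> 5 -L-> 5 -R-> 5 -R-> 5 -R-> 5 -R-> 5 -L-> 5  → end 5, accepted
w5: Trace: 4 -L-> 1 -L-> 4 -L-> 1 -L-> 4 -L-> 1 -R-> 5 -L-> 5 -R-> 5 -L-> 5 -R-> 5  → end 5, accepted

4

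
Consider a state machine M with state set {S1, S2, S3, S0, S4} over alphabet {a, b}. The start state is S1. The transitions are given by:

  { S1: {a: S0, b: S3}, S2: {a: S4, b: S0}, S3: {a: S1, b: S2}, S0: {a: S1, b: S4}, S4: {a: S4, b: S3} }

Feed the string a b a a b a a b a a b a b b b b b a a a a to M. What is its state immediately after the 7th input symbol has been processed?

S0

start at S1
read 'a': S1 → S0
read 'b': S0 → S4
read 'a': S4 → S4
read 'a': S4 → S4
read 'b': S4 → S3
read 'a': S3 → S1
read 'a': S1 → S0
After 7 symbols: S0.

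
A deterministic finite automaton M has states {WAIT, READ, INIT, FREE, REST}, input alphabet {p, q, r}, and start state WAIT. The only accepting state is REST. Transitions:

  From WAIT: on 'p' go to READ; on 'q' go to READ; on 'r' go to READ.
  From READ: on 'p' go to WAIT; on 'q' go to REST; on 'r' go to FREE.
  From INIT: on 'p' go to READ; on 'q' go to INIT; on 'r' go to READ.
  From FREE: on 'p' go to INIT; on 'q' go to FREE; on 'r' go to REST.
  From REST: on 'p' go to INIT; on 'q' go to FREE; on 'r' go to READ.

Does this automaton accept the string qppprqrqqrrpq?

Trace: WAIT -q-> READ -p-> WAIT -p-> READ -p-> WAIT -r-> READ -q-> REST -r-> READ -q-> REST -q-> FREE -r-> REST -r-> READ -p-> WAIT -q-> READ
End state READ is not accepting.

No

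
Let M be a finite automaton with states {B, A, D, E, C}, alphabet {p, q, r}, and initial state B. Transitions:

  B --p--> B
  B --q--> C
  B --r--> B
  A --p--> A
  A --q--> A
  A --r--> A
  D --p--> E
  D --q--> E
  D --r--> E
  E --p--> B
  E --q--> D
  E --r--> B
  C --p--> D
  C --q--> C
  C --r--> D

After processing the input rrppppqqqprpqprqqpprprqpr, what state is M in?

B → B → B → B → B → B → B → C → C → C → D → E → B → C → D → E → D → E → B → B → B → B → B → C → D → E

E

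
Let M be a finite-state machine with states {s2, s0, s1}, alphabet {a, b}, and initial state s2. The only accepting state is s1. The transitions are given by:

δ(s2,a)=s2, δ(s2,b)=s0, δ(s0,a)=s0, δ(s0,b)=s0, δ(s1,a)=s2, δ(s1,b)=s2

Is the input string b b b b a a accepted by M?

No

Trace: s2 -b-> s0 -b-> s0 -b-> s0 -b-> s0 -a-> s0 -a-> s0
End state s0 is not accepting.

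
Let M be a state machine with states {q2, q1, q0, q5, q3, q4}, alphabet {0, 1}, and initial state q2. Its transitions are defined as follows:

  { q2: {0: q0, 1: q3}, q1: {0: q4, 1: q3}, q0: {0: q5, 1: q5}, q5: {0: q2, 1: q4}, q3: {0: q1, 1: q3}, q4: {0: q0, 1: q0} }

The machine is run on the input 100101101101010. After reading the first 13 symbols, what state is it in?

q0

q2 → q3 → q1 → q4 → q0 → q5 → q4 → q0 → q5 → q4 → q0 → q5 → q4 → q0
After 13 symbols: q0.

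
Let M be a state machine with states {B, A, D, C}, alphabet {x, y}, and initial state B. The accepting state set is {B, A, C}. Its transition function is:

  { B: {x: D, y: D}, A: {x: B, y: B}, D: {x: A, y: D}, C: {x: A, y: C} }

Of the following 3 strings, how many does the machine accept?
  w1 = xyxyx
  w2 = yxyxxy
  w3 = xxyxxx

2

w1:
  start at B
  read 'x': B → D
  read 'y': D → D
  read 'x': D → A
  read 'y': A → B
  read 'x': B → D
  end D, rejected
w2:
  start at B
  read 'y': B → D
  read 'x': D → A
  read 'y': A → B
  read 'x': B → D
  read 'x': D → A
  read 'y': A → B
  end B, accepted
w3:
  start at B
  read 'x': B → D
  read 'x': D → A
  read 'y': A → B
  read 'x': B → D
  read 'x': D → A
  read 'x': A → B
  end B, accepted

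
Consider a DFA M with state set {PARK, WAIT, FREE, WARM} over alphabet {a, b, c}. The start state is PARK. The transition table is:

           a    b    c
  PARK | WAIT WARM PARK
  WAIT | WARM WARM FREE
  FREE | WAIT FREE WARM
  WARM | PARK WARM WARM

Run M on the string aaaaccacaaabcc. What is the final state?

WARM

PARK → WAIT → WARM → PARK → WAIT → FREE → WARM → PARK → PARK → WAIT → WARM → PARK → WARM → WARM → WARM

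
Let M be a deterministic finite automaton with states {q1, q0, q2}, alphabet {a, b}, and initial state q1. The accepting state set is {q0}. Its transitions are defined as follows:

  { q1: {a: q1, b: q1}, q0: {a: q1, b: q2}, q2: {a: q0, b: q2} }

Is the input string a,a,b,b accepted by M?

q1 → q1 → q1 → q1 → q1
End state q1 is not accepting.

No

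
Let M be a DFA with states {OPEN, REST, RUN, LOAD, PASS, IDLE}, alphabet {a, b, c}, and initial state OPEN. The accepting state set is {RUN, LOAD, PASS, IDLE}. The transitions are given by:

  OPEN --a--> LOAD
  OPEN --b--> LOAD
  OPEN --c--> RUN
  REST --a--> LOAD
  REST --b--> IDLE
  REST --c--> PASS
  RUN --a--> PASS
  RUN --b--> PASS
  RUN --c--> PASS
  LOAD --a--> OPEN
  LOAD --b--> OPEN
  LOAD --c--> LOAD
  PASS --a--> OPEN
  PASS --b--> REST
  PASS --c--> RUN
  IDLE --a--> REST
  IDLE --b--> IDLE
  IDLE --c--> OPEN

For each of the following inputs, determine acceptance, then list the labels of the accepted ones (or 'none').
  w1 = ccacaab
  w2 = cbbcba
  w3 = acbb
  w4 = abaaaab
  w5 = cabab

w1, w2, w3, w4

w1: Trace: OPEN -c-> RUN -c-> PASS -a-> OPEN -c-> RUN -a-> PASS -a-> OPEN -b-> LOAD  → end LOAD, accepted
w2: Trace: OPEN -c-> RUN -b-> PASS -b-> REST -c-> PASS -b-> REST -a-> LOAD  → end LOAD, accepted
w3: Trace: OPEN -a-> LOAD -c-> LOAD -b-> OPEN -b-> LOAD  → end LOAD, accepted
w4: Trace: OPEN -a-> LOAD -b-> OPEN -a-> LOAD -a-> OPEN -a-> LOAD -a-> OPEN -b-> LOAD  → end LOAD, accepted
w5: Trace: OPEN -c-> RUN -a-> PASS -b-> REST -a-> LOAD -b-> OPEN  → end OPEN, rejected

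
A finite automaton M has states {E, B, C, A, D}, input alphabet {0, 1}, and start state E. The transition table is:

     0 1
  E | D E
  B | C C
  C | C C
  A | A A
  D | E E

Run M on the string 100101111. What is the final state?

Trace: E -1-> E -0-> D -0-> E -1-> E -0-> D -1-> E -1-> E -1-> E -1-> E

E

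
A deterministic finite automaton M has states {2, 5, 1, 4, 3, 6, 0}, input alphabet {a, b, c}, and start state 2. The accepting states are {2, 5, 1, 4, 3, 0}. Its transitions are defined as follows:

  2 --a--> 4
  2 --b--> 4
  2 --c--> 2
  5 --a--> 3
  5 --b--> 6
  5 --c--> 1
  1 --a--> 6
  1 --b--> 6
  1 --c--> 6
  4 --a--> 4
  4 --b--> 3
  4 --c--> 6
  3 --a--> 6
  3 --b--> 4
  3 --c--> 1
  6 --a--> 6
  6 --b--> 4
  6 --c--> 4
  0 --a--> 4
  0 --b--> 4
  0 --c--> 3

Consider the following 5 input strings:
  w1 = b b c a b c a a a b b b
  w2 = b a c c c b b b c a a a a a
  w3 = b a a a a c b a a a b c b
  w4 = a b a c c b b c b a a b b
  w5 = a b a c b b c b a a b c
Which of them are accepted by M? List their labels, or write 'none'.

w1, w4, w5

w1: 2 → 4 → 3 → 1 → 6 → 4 → 6 → 6 → 6 → 6 → 4 → 3 → 4  → end 4, accepted
w2: 2 → 4 → 4 → 6 → 4 → 6 → 4 → 3 → 4 → 6 → 6 → 6 → 6 → 6 → 6  → end 6, rejected
w3: 2 → 4 → 4 → 4 → 4 → 4 → 6 → 4 → 4 → 4 → 4 → 3 → 1 → 6  → end 6, rejected
w4: 2 → 4 → 3 → 6 → 4 → 6 → 4 → 3 → 1 → 6 → 6 → 6 → 4 → 3  → end 3, accepted
w5: 2 → 4 → 3 → 6 → 4 → 3 → 4 → 6 → 4 → 4 → 4 → 3 → 1  → end 1, accepted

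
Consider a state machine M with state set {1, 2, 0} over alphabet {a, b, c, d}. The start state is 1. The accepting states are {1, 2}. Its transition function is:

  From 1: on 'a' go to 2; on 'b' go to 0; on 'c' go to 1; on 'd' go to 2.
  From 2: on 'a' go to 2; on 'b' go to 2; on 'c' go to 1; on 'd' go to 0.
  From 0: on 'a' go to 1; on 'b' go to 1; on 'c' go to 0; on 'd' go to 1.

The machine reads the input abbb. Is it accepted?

Yes

start at 1
read 'a': 1 → 2
read 'b': 2 → 2
read 'b': 2 → 2
read 'b': 2 → 2
End state 2 is accepting.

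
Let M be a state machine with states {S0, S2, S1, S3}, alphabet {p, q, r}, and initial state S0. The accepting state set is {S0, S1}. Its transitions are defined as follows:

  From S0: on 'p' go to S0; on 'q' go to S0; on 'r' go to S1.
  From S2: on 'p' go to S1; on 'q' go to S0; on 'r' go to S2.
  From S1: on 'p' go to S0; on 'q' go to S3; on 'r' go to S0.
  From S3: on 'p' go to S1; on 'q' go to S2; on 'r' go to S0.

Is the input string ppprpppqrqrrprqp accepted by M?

Yes

start at S0
read 'p': S0 → S0
read 'p': S0 → S0
read 'p': S0 → S0
read 'r': S0 → S1
read 'p': S1 → S0
read 'p': S0 → S0
read 'p': S0 → S0
read 'q': S0 → S0
read 'r': S0 → S1
read 'q': S1 → S3
read 'r': S3 → S0
read 'r': S0 → S1
read 'p': S1 → S0
read 'r': S0 → S1
read 'q': S1 → S3
read 'p': S3 → S1
End state S1 is accepting.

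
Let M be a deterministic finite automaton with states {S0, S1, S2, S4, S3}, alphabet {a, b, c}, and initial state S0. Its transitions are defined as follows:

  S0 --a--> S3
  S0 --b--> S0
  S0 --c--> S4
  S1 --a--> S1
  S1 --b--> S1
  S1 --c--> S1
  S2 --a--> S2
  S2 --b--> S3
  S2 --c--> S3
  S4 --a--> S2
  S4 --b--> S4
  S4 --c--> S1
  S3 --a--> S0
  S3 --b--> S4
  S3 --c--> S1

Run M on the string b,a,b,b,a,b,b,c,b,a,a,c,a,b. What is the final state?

S1

S0 → S0 → S3 → S4 → S4 → S2 → S3 → S4 → S1 → S1 → S1 → S1 → S1 → S1 → S1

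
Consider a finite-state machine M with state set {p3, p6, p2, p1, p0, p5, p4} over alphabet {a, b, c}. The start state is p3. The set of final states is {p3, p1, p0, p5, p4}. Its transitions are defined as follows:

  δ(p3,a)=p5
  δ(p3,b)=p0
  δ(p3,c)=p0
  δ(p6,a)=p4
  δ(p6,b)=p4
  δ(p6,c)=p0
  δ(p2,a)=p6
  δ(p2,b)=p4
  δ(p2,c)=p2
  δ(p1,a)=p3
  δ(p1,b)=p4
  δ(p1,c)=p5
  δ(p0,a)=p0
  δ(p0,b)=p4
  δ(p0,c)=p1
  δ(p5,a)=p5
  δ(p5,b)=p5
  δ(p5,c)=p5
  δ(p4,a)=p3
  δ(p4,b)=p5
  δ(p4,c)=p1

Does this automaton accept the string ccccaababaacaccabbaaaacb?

Yes

p3 → p0 → p1 → p5 → p5 → p5 → p5 → p5 → p5 → p5 → p5 → p5 → p5 → p5 → p5 → p5 → p5 → p5 → p5 → p5 → p5 → p5 → p5 → p5 → p5
End state p5 is accepting.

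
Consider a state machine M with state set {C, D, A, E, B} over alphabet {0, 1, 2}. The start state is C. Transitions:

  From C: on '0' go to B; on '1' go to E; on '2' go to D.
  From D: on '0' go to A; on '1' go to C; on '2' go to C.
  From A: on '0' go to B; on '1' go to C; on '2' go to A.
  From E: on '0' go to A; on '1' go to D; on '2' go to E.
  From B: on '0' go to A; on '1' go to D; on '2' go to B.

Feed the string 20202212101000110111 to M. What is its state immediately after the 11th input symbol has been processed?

C

C → D → A → A → B → B → B → D → C → E → A → C
After 11 symbols: C.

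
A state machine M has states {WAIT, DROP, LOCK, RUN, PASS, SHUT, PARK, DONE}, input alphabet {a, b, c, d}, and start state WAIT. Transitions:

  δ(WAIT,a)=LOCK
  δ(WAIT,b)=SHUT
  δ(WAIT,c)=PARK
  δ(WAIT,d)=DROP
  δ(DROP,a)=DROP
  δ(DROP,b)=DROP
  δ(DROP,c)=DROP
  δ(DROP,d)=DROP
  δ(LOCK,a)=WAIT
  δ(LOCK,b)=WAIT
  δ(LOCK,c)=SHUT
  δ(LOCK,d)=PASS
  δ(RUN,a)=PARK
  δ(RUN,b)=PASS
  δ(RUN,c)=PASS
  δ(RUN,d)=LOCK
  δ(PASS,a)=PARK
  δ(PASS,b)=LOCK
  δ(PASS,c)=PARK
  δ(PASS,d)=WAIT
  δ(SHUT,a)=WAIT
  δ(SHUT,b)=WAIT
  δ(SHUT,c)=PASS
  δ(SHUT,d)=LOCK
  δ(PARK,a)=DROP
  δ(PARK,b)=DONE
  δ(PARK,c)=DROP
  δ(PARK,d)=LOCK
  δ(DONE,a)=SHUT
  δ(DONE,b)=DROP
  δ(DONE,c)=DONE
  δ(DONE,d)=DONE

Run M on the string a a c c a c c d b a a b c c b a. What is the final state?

start at WAIT
read 'a': WAIT → LOCK
read 'a': LOCK → WAIT
read 'c': WAIT → PARK
read 'c': PARK → DROP
read 'a': DROP → DROP
read 'c': DROP → DROP
read 'c': DROP → DROP
read 'd': DROP → DROP
read 'b': DROP → DROP
read 'a': DROP → DROP
read 'a': DROP → DROP
read 'b': DROP → DROP
read 'c': DROP → DROP
read 'c': DROP → DROP
read 'b': DROP → DROP
read 'a': DROP → DROP

DROP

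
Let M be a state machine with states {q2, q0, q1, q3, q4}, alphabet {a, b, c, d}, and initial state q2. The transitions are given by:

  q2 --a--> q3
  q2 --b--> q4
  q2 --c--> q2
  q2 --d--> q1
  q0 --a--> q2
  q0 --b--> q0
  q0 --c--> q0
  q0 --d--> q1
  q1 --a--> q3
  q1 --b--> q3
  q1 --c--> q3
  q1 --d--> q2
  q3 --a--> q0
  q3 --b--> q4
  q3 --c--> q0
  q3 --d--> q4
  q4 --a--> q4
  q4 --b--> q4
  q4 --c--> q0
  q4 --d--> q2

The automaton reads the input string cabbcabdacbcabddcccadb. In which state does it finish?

q3

Trace: q2 -c-> q2 -a-> q3 -b-> q4 -b-> q4 -c-> q0 -a-> q2 -b-> q4 -d-> q2 -a-> q3 -c-> q0 -b-> q0 -c-> q0 -a-> q2 -b-> q4 -d-> q2 -d-> q1 -c-> q3 -c-> q0 -c-> q0 -a-> q2 -d-> q1 -b-> q3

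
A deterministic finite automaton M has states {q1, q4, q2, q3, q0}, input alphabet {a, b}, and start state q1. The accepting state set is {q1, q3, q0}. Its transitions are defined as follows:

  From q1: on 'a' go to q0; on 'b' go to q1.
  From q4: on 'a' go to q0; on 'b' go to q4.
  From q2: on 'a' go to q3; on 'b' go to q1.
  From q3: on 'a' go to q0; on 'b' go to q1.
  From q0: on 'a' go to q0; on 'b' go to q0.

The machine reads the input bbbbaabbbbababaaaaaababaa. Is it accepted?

q1 → q1 → q1 → q1 → q1 → q0 → q0 → q0 → q0 → q0 → q0 → q0 → q0 → q0 → q0 → q0 → q0 → q0 → q0 → q0 → q0 → q0 → q0 → q0 → q0 → q0
End state q0 is accepting.

Yes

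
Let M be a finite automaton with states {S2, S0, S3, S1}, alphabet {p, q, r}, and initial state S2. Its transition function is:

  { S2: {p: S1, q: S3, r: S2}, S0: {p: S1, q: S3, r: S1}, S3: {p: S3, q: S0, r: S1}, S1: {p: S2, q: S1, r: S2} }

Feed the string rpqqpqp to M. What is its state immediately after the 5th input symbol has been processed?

Trace: S2 -r-> S2 -p-> S1 -q-> S1 -q-> S1 -p-> S2
After 5 symbols: S2.

S2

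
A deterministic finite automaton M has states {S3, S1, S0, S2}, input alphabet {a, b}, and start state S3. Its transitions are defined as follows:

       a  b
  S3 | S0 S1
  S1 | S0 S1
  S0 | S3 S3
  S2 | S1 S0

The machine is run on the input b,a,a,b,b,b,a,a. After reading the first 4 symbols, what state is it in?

start at S3
read 'b': S3 → S1
read 'a': S1 → S0
read 'a': S0 → S3
read 'b': S3 → S1
After 4 symbols: S1.

S1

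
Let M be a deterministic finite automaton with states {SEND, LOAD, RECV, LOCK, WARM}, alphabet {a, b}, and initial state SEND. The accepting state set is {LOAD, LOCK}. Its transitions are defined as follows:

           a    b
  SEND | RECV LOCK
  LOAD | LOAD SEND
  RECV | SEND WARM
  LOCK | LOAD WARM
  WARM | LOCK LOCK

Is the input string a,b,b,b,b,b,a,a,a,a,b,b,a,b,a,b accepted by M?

start at SEND
read 'a': SEND → RECV
read 'b': RECV → WARM
read 'b': WARM → LOCK
read 'b': LOCK → WARM
read 'b': WARM → LOCK
read 'b': LOCK → WARM
read 'a': WARM → LOCK
read 'a': LOCK → LOAD
read 'a': LOAD → LOAD
read 'a': LOAD → LOAD
read 'b': LOAD → SEND
read 'b': SEND → LOCK
read 'a': LOCK → LOAD
read 'b': LOAD → SEND
read 'a': SEND → RECV
read 'b': RECV → WARM
End state WARM is not accepting.

No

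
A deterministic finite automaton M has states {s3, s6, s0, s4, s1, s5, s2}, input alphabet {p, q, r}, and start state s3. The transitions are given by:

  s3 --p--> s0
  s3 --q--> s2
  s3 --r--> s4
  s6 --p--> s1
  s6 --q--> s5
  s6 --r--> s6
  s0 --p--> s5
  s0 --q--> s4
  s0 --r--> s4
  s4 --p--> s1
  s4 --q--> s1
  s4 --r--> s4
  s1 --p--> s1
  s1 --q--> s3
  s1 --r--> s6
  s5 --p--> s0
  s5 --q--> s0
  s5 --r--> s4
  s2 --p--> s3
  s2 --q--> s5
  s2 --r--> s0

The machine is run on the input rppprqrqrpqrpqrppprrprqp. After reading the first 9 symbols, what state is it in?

s3 → s4 → s1 → s1 → s1 → s6 → s5 → s4 → s1 → s6
After 9 symbols: s6.

s6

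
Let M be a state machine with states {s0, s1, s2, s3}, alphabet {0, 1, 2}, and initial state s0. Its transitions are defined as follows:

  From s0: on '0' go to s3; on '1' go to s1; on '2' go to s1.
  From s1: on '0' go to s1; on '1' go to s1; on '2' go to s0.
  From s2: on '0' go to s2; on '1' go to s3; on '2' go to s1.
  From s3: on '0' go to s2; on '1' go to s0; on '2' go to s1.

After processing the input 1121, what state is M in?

start at s0
read '1': s0 → s1
read '1': s1 → s1
read '2': s1 → s0
read '1': s0 → s1

s1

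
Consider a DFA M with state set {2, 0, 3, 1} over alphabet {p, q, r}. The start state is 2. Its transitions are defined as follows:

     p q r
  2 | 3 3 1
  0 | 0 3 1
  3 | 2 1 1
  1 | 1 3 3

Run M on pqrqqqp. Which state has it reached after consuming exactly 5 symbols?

3

2 → 3 → 1 → 3 → 1 → 3
After 5 symbols: 3.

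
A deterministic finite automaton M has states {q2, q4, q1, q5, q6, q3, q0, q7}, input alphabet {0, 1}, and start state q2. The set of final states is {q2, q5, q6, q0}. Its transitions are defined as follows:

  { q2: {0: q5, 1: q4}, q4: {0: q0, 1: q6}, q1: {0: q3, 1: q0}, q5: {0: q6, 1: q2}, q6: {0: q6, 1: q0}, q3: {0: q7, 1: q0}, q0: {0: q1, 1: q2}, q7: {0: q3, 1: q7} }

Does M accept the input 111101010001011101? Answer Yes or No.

Trace: q2 -1-> q4 -1-> q6 -1-> q0 -1-> q2 -0-> q5 -1-> q2 -0-> q5 -1-> q2 -0-> q5 -0-> q6 -0-> q6 -1-> q0 -0-> q1 -1-> q0 -1-> q2 -1-> q4 -0-> q0 -1-> q2
End state q2 is accepting.

Yes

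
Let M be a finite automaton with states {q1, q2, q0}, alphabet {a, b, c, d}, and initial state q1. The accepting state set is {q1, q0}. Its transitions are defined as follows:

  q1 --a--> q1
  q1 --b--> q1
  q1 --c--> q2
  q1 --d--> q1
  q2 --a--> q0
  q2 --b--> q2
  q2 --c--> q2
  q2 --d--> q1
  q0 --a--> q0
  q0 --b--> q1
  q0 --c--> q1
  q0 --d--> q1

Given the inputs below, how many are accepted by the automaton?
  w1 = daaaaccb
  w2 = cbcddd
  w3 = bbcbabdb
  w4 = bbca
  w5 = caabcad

w1: Trace: q1 -d-> q1 -a-> q1 -a-> q1 -a-> q1 -a-> q1 -c-> q2 -c-> q2 -b-> q2  → end q2, rejected
w2: Trace: q1 -c-> q2 -b-> q2 -c-> q2 -d-> q1 -d-> q1 -d-> q1  → end q1, accepted
w3: Trace: q1 -b-> q1 -b-> q1 -c-> q2 -b-> q2 -a-> q0 -b-> q1 -d-> q1 -b-> q1  → end q1, accepted
w4: Trace: q1 -b-> q1 -b-> q1 -c-> q2 -a-> q0  → end q0, accepted
w5: Trace: q1 -c-> q2 -a-> q0 -a-> q0 -b-> q1 -c-> q2 -a-> q0 -d-> q1  → end q1, accepted

4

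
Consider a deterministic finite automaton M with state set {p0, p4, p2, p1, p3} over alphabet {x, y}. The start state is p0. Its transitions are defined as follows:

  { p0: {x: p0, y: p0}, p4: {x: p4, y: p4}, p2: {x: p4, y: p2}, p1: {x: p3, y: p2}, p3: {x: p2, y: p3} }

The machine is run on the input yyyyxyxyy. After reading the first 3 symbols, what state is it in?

p0

p0 → p0 → p0 → p0
After 3 symbols: p0.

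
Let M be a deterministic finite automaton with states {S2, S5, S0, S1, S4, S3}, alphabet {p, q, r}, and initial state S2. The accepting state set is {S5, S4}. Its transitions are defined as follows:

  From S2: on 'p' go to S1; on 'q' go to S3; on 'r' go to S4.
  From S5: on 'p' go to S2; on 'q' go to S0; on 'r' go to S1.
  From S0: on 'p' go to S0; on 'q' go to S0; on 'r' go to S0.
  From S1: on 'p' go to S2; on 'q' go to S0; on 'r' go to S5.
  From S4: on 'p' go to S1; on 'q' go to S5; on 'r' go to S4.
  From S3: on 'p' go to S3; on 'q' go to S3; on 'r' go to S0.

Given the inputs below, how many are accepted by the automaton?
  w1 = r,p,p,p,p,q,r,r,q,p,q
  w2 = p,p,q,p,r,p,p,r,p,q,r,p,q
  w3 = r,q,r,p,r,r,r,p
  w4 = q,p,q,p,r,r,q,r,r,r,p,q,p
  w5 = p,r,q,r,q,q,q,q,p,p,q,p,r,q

0

w1: Trace: S2 -r-> S4 -p-> S1 -p-> S2 -p-> S1 -p-> S2 -q-> S3 -r-> S0 -r-> S0 -q-> S0 -p-> S0 -q-> S0  → end S0, rejected
w2: Trace: S2 -p-> S1 -p-> S2 -q-> S3 -p-> S3 -r-> S0 -p-> S0 -p-> S0 -r-> S0 -p-> S0 -q-> S0 -r-> S0 -p-> S0 -q-> S0  → end S0, rejected
w3: Trace: S2 -r-> S4 -q-> S5 -r-> S1 -p-> S2 -r-> S4 -r-> S4 -r-> S4 -p-> S1  → end S1, rejected
w4: Trace: S2 -q-> S3 -p-> S3 -q-> S3 -p-> S3 -r-> S0 -r-> S0 -q-> S0 -r-> S0 -r-> S0 -r-> S0 -p-> S0 -q-> S0 -p-> S0  → end S0, rejected
w5: Trace: S2 -p-> S1 -r-> S5 -q-> S0 -r-> S0 -q-> S0 -q-> S0 -q-> S0 -q-> S0 -p-> S0 -p-> S0 -q-> S0 -p-> S0 -r-> S0 -q-> S0  → end S0, rejected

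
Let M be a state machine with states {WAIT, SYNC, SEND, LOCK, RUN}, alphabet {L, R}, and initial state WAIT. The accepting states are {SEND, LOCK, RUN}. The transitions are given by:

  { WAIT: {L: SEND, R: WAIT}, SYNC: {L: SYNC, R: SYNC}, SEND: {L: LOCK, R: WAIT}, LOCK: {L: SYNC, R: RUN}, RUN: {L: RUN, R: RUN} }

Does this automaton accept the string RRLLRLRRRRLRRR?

Trace: WAIT -R-> WAIT -R-> WAIT -L-> SEND -L-> LOCK -R-> RUN -L-> RUN -R-> RUN -R-> RUN -R-> RUN -R-> RUN -L-> RUN -R-> RUN -R-> RUN -R-> RUN
End state RUN is accepting.

Yes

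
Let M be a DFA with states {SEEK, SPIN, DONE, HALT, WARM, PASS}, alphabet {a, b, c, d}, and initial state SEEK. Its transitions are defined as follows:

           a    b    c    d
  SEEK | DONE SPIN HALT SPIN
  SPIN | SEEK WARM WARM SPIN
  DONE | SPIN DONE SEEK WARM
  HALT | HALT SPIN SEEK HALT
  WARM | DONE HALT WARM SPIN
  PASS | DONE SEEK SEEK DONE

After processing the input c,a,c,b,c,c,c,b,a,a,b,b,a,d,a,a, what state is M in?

start at SEEK
read 'c': SEEK → HALT
read 'a': HALT → HALT
read 'c': HALT → SEEK
read 'b': SEEK → SPIN
read 'c': SPIN → WARM
read 'c': WARM → WARM
read 'c': WARM → WARM
read 'b': WARM → HALT
read 'a': HALT → HALT
read 'a': HALT → HALT
read 'b': HALT → SPIN
read 'b': SPIN → WARM
read 'a': WARM → DONE
read 'd': DONE → WARM
read 'a': WARM → DONE
read 'a': DONE → SPIN

SPIN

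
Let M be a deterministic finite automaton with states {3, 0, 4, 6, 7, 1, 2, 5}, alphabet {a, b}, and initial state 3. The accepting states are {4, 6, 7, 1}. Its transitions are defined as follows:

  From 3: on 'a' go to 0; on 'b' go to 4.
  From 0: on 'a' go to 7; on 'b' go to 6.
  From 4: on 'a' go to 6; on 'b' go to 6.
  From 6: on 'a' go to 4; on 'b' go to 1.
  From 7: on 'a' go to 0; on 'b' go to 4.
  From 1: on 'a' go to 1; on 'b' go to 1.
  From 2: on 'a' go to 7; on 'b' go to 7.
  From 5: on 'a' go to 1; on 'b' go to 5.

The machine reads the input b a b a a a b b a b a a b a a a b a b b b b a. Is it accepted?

Yes

Trace: 3 -b-> 4 -a-> 6 -b-> 1 -a-> 1 -a-> 1 -a-> 1 -b-> 1 -b-> 1 -a-> 1 -b-> 1 -a-> 1 -a-> 1 -b-> 1 -a-> 1 -a-> 1 -a-> 1 -b-> 1 -a-> 1 -b-> 1 -b-> 1 -b-> 1 -b-> 1 -a-> 1
End state 1 is accepting.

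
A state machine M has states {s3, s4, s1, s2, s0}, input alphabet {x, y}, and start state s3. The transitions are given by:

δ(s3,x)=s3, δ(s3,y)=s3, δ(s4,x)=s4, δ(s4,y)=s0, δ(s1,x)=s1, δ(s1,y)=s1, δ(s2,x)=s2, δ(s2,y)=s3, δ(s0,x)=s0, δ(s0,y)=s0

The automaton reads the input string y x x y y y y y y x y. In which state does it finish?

s3 → s3 → s3 → s3 → s3 → s3 → s3 → s3 → s3 → s3 → s3 → s3

s3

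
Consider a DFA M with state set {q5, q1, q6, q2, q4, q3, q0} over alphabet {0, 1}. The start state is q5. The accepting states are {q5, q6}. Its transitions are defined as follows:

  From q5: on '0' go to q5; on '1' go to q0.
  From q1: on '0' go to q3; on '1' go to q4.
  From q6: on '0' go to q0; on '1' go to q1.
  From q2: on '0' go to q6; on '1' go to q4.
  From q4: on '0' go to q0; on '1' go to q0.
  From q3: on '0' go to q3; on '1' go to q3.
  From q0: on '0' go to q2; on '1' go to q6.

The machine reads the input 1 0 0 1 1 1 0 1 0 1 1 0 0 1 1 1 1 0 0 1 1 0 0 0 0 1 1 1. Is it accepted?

Trace: q5 -1-> q0 -0-> q2 -0-> q6 -1-> q1 -1-> q4 -1-> q0 -0-> q2 -1-> q4 -0-> q0 -1-> q6 -1-> q1 -0-> q3 -0-> q3 -1-> q3 -1-> q3 -1-> q3 -1-> q3 -0-> q3 -0-> q3 -1-> q3 -1-> q3 -0-> q3 -0-> q3 -0-> q3 -0-> q3 -1-> q3 -1-> q3 -1-> q3
End state q3 is not accepting.

No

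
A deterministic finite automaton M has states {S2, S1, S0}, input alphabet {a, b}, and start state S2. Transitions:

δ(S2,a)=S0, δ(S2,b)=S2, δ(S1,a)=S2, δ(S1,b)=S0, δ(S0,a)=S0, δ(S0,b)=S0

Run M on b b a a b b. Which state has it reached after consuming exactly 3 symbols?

start at S2
read 'b': S2 → S2
read 'b': S2 → S2
read 'a': S2 → S0
After 3 symbols: S0.

S0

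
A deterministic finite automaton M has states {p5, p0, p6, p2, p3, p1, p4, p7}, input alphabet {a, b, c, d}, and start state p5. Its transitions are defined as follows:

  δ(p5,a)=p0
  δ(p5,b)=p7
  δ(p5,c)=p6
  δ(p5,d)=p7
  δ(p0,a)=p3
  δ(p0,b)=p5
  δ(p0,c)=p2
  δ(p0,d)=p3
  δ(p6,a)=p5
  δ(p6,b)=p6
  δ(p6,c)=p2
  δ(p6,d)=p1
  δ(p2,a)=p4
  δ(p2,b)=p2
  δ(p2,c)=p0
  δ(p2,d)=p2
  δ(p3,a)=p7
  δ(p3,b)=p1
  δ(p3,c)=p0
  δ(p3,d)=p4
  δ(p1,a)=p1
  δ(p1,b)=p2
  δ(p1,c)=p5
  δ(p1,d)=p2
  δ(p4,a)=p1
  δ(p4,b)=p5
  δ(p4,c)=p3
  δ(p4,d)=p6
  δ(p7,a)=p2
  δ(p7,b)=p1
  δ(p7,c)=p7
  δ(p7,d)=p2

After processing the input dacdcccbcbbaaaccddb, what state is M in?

p2

start at p5
read 'd': p5 → p7
read 'a': p7 → p2
read 'c': p2 → p0
read 'd': p0 → p3
read 'c': p3 → p0
read 'c': p0 → p2
read 'c': p2 → p0
read 'b': p0 → p5
read 'c': p5 → p6
read 'b': p6 → p6
read 'b': p6 → p6
read 'a': p6 → p5
read 'a': p5 → p0
read 'a': p0 → p3
read 'c': p3 → p0
read 'c': p0 → p2
read 'd': p2 → p2
read 'd': p2 → p2
read 'b': p2 → p2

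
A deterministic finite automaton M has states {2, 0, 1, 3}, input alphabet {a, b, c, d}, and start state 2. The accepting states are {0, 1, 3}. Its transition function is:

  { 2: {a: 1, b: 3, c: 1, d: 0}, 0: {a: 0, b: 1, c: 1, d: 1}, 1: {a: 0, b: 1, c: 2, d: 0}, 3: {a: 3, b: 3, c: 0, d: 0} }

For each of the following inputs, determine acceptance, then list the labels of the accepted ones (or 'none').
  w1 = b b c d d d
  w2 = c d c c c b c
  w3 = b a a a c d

w1, w3

w1: Trace: 2 -b-> 3 -b-> 3 -c-> 0 -d-> 1 -d-> 0 -d-> 1  → end 1, accepted
w2: Trace: 2 -c-> 1 -d-> 0 -c-> 1 -c-> 2 -c-> 1 -b-> 1 -c-> 2  → end 2, rejected
w3: Trace: 2 -b-> 3 -a-> 3 -a-> 3 -a-> 3 -c-> 0 -d-> 1  → end 1, accepted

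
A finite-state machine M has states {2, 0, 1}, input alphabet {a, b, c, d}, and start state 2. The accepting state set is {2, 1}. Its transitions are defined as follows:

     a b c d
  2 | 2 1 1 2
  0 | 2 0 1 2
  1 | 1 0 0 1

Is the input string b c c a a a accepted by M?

Yes

Trace: 2 -b-> 1 -c-> 0 -c-> 1 -a-> 1 -a-> 1 -a-> 1
End state 1 is accepting.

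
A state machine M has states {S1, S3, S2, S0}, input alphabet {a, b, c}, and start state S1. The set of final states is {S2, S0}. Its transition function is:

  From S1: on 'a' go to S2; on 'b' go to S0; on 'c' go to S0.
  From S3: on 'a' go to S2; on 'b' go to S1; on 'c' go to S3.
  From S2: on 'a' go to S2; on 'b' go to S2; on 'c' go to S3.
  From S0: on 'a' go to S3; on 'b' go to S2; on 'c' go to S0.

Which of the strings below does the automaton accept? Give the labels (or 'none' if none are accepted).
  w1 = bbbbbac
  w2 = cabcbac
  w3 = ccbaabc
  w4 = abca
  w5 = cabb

w4, w5

w1: Trace: S1 -b-> S0 -b-> S2 -b-> S2 -b-> S2 -b-> S2 -a-> S2 -c-> S3  → end S3, rejected
w2: Trace: S1 -c-> S0 -a-> S3 -b-> S1 -c-> S0 -b-> S2 -a-> S2 -c-> S3  → end S3, rejected
w3: Trace: S1 -c-> S0 -c-> S0 -b-> S2 -a-> S2 -a-> S2 -b-> S2 -c-> S3  → end S3, rejected
w4: Trace: S1 -a-> S2 -b-> S2 -c-> S3 -a-> S2  → end S2, accepted
w5: Trace: S1 -c-> S0 -a-> S3 -b-> S1 -b-> S0  → end S0, accepted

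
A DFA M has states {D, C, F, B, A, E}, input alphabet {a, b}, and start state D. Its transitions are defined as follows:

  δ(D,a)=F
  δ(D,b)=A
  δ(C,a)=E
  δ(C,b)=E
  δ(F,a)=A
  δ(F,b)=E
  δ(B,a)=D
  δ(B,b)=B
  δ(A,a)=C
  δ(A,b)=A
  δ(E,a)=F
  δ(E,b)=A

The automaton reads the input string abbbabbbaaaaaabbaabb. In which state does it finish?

Trace: D -a-> F -b-> E -b-> A -b-> A -a-> C -b-> E -b-> A -b-> A -a-> C -a-> E -a-> F -a-> A -a-> C -a-> E -b-> A -b-> A -a-> C -a-> E -b-> A -b-> A

A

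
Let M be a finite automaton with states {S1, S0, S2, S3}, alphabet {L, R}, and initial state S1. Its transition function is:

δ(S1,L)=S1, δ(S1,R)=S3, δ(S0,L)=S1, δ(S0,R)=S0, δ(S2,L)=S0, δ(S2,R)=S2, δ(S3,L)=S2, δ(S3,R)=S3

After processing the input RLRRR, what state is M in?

S2

S1 → S3 → S2 → S2 → S2 → S2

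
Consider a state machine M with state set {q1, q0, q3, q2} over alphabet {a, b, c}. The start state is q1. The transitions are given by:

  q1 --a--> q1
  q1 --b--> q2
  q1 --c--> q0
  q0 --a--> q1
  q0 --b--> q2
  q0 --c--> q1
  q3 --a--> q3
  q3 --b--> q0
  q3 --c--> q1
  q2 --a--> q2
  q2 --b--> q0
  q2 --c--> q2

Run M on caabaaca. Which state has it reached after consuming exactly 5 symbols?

Trace: q1 -c-> q0 -a-> q1 -a-> q1 -b-> q2 -a-> q2
After 5 symbols: q2.

q2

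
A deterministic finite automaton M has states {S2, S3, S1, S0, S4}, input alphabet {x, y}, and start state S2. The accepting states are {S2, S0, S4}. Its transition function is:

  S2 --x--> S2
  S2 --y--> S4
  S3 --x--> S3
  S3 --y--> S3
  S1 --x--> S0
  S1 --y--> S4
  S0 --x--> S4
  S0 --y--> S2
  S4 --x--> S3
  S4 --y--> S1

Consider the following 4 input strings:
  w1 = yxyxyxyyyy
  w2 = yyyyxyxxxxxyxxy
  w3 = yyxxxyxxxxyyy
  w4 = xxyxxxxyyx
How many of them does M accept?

0

w1: S2 → S4 → S3 → S3 → S3 → S3 → S3 → S3 → S3 → S3 → S3  → end S3, rejected
w2: S2 → S4 → S1 → S4 → S1 → S0 → S2 → S2 → S2 → S2 → S2 → S2 → S4 → S3 → S3 → S3  → end S3, rejected
w3: S2 → S4 → S1 → S0 → S4 → S3 → S3 → S3 → S3 → S3 → S3 → S3 → S3 → S3  → end S3, rejected
w4: S2 → S2 → S2 → S4 → S3 → S3 → S3 → S3 → S3 → S3 → S3  → end S3, rejected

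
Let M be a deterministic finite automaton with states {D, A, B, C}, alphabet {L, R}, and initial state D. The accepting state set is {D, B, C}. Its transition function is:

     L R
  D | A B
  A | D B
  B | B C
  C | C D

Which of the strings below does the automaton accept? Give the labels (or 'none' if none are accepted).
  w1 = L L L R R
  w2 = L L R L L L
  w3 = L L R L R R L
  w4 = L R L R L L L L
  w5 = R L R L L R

w1: Trace: D -L-> A -L-> D -L-> A -R-> B -R-> C  → end C, accepted
w2: Trace: D -L-> A -L-> D -R-> B -L-> B -L-> B -L-> B  → end B, accepted
w3: Trace: D -L-> A -L-> D -R-> B -L-> B -R-> C -R-> D -L-> A  → end A, rejected
w4: Trace: D -L-> A -R-> B -L-> B -R-> C -L-> C -L-> C -L-> C -L-> C  → end C, accepted
w5: Trace: D -R-> B -L-> B -R-> C -L-> C -L-> C -R-> D  → end D, accepted

w1, w2, w4, w5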